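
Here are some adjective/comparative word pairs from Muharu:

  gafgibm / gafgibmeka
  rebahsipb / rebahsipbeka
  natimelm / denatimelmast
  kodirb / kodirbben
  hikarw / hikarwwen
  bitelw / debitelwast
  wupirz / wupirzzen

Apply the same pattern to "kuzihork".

kuzihorkken

hikarw and bitelw both end in -w yet inflect differently (hikarwwen, debitelwast), so the final letter is not what conditions the rule; the second-to-last letter is.
"kuzihork" has second-to-last letter 'r'. The stems whose second-to-last letter is 'r' (kodirb → kodirbben, wupirz → wupirzzen, hikarw → hikarwwen) double the final consonant and add -en.
So kuzihork → kuzihorkken.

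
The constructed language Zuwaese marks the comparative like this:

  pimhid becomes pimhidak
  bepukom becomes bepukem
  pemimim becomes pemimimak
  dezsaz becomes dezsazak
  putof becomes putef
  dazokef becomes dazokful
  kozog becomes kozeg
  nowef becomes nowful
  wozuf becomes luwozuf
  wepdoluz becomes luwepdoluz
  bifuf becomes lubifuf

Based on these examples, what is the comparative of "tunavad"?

tunavadak

putof and nowef both end in -f yet inflect differently (putef, nowful), so the final letter is not what conditions the rule; the last vowel is.
"tunavad" has last vowel 'a'. The one such stem in the data (dezsaz → dezsazak) adds -ak, so the same rule applies.
The other patterns: stems whose last vowel is 'o' change the last vowel to 'e'; stems whose last vowel is 'e' delete the last vowel and add -ul; stems whose last vowel is 'u' add the prefix lu-.
So tunavad → tunavadak.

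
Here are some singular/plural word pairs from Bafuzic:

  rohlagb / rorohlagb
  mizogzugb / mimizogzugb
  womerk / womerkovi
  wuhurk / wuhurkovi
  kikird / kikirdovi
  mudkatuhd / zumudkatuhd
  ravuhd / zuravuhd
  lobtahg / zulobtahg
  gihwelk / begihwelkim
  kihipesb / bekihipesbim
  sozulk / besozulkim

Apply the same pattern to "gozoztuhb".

kikird and mudkatuhd both end in -d yet inflect differently (kikirdovi, zumudkatuhd), so the final letter is not what conditions the rule; the second-to-last letter is.
"gozoztuhb" has second-to-last letter 'h'. The stems whose second-to-last letter is 'h' (mudkatuhd → zumudkatuhd, ravuhd → zuravuhd, lobtahg → zulobtahg) add the prefix zu-.
The other patterns: stems whose second-to-last letter is 'g' repeat the first consonant+vowel as a prefix; stems whose second-to-last letter is 'r' add -ovi; stems whose second-to-last letter is 'l' or 's' add be- … -im around the stem.
So gozoztuhb → zugozoztuhb.

zugozoztuhb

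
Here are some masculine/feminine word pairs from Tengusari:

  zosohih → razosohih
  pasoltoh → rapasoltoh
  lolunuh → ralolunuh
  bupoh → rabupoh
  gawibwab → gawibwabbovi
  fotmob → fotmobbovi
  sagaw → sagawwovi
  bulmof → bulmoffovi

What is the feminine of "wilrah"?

rawilrah

pasoltoh and fotmob both have last vowel 'o' yet inflect differently (rapasoltoh, fotmobbovi), so the last vowel is not what conditions the rule; the final letter is.
"wilrah" ends in -h. The stems ending in -h (zosohih → razosohih, pasoltoh → rapasoltoh, lolunuh → ralolunuh) add the prefix ra-.
The other pattern: stems ending in -b, -f or -w double the final consonant and add -ovi.
So wilrah → rawilrah.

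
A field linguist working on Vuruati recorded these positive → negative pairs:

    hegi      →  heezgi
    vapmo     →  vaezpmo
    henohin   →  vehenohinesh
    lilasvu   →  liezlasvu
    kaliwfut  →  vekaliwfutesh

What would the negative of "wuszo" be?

hegi and henohin both have last vowel 'i' yet inflect differently (heezgi, vehenohinesh), so the last vowel is not what conditions the rule; whether the stem ends in a vowel or a consonant is.
"wuszo" ends in a vowel. The stems ending in a vowel (lilasvu → liezlasvu, hegi → heezgi, vapmo → vaezpmo) insert -ez- after the first vowel.
The other pattern: stems ending in a consonant add ve- … -esh around the stem.
So wuszo → wuezszo.

wuezszo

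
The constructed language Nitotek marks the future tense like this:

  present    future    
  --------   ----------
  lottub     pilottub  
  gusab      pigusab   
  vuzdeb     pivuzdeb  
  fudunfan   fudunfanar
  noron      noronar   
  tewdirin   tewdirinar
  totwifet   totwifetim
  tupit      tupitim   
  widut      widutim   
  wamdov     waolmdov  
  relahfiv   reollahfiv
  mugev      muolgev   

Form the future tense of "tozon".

gusab and fudunfan both have last vowel 'a' yet inflect differently (pigusab, fudunfanar), so the last vowel is not what conditions the rule; the final letter is.
"tozon" ends in -n. The stems ending in -n (fudunfan → fudunfanar, noron → noronar, tewdirin → tewdirinar) add -ar.
The other patterns: stems ending in -b add the prefix pi-; stems ending in -t add -im; stems ending in -v insert -ol- after the first vowel.
So tozon → tozonar.

tozonar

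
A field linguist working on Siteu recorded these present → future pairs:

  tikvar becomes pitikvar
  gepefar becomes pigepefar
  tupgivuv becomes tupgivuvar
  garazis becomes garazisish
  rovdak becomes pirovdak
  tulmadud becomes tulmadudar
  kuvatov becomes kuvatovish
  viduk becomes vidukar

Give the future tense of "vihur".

vihurar

viduk and rovdak both end in -k yet inflect differently (vidukar, pirovdak), so the final letter is not what conditions the rule; the last vowel is.
"vihur" has last vowel 'u'. The stems whose last vowel is 'u' (tupgivuv → tupgivuvar, tulmadud → tulmadudar, viduk → vidukar) add -ar.
So vihur → vihurar.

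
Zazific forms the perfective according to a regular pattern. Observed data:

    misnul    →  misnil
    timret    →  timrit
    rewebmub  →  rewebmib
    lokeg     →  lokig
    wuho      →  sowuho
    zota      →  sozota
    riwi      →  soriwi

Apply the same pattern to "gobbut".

gobbit

rewebmub and riwi both begin with r- yet inflect differently (rewebmib, soriwi), so the first letter is not what conditions the rule; whether the stem ends in a vowel or a consonant is.
"gobbut" ends in a consonant. The stems ending in a consonant (misnul → misnil, timret → timrit, rewebmub → rewebmib) change the last vowel to 'i'.
The other pattern: stems ending in a vowel add the prefix so-.
So gobbut → gobbit.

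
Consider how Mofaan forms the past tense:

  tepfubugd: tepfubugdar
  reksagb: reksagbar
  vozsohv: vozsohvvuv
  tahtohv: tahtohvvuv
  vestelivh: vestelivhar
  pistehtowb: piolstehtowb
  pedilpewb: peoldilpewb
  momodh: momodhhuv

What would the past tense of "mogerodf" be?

mogerodffuv

momodh and vestelivh both end in -h yet inflect differently (momodhhuv, vestelivhar), so the final letter is not what conditions the rule; the second-to-last letter is.
"mogerodf" has second-to-last letter 'd'. The one such stem in the data (momodh → momodhhuv) doubles the final consonant and adds -uv (as do vozsohv, tahtohv), so the same rule applies.
So mogerodf → mogerodffuv.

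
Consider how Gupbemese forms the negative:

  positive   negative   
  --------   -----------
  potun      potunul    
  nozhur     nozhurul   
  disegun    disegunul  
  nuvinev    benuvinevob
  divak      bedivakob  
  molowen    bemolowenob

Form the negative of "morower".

bemorowerob

potun and molowen both end in -n yet inflect differently (potunul, bemolowenob), so the final letter is not what conditions the rule; the last vowel is.
"morower" has last vowel 'e'. The stems whose last vowel is 'e' (nuvinev → benuvinevob, molowen → bemolowenob) add be- … -ob around the stem.
So morower → bemorowerob.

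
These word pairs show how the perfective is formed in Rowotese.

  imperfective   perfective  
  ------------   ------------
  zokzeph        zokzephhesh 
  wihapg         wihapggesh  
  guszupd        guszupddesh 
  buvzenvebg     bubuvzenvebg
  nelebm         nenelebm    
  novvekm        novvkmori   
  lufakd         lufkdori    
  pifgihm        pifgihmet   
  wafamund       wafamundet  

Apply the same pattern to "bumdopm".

wihapg and buvzenvebg both end in -g yet inflect differently (wihapggesh, bubuvzenvebg), so the final letter is not what conditions the rule; the second-to-last letter is.
"bumdopm" has second-to-last letter 'p'. The stems whose second-to-last letter is 'p' (zokzeph → zokzephhesh, wihapg → wihapggesh, guszupd → guszupddesh) double the final consonant and add -esh.
The other patterns: stems whose second-to-last letter is 'b' repeat the first consonant+vowel as a prefix; stems whose second-to-last letter is 'k' delete the last vowel and add -ori; stems whose second-to-last letter is 'h' or 'n' add -et.
So bumdopm → bumdopmmesh.

bumdopmmesh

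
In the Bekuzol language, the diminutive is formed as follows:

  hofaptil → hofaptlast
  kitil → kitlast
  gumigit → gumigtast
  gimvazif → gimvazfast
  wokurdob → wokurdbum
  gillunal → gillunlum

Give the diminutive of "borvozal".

hofaptil and gillunal both end in -l yet inflect differently (hofaptlast, gillunlum), so the final letter is not what conditions the rule; the last vowel is.
"borvozal" has last vowel 'a'. The one such stem in the data (gillunal → gillunlum) deletes the last vowel and adds -um (as does wokurdob), so the same rule applies.
So borvozal → borvozlum.

borvozlum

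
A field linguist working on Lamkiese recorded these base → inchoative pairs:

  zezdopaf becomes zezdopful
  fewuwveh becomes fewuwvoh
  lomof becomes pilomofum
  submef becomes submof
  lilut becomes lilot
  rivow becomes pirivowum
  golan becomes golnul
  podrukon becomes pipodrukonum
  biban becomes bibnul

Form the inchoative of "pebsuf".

lomof and zezdopaf both end in -f yet inflect differently (pilomofum, zezdopful), so the final letter is not what conditions the rule; the last vowel is.
"pebsuf" has last vowel 'u'. The one such stem in the data (lilut → lilot) changes the last vowel to 'o' (as do fewuwveh, submef), so the same rule applies.
The other patterns: stems whose last vowel is 'o' add pi- … -um around the stem; stems whose last vowel is 'a' delete the last vowel and add -ul.
So pebsuf → pebsof.

pebsof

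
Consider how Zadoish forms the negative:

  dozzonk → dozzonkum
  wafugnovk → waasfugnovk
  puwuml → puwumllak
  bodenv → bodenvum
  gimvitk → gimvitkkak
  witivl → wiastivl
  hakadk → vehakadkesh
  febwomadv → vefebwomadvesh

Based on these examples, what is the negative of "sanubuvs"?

saasnubuvs

dozzonk and wafugnovk both end in -k yet inflect differently (dozzonkum, waasfugnovk), so the final letter is not what conditions the rule; the second-to-last letter is.
"sanubuvs" has second-to-last letter 'v'. The stems whose second-to-last letter is 'v' (witivl → wiastivl, wafugnovk → waasfugnovk) insert -as- after the first vowel.
So sanubuvs → saasnubuvs.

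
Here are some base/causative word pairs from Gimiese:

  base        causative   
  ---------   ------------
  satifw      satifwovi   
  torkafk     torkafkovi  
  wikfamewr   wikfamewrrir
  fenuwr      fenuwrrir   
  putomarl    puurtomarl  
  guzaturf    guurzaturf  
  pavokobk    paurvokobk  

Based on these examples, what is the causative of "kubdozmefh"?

kubdozmefhovi

"kubdozmefh" has second-to-last letter 'f'. The stems whose second-to-last letter is 'f' (satifw → satifwovi, torkafk → torkafkovi) add -ovi.
So kubdozmefh → kubdozmefhovi.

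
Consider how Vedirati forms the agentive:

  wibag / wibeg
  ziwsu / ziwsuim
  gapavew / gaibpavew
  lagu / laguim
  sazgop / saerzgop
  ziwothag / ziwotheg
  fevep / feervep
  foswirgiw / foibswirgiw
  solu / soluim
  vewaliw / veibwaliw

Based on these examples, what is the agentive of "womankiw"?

gapavew and fevep both have last vowel 'e' yet inflect differently (gaibpavew, feervep), so the last vowel is not what conditions the rule; the final letter is.
"womankiw" ends in -w. The stems ending in -w (vewaliw → veibwaliw, foswirgiw → foibswirgiw, gapavew → gaibpavew) insert -ib- after the first vowel.
So womankiw → woibmankiw.

woibmankiw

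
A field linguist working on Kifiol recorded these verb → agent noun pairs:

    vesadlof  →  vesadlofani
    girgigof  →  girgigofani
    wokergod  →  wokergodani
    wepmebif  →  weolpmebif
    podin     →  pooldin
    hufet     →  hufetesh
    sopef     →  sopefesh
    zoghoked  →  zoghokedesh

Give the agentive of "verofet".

verofetesh

vesadlof and wepmebif both end in -f yet inflect differently (vesadlofani, weolpmebif), so the final letter is not what conditions the rule; the last vowel is.
"verofet" has last vowel 'e'. The stems whose last vowel is 'e' (hufet → hufetesh, sopef → sopefesh, zoghoked → zoghokedesh) add -esh.
The other patterns: stems whose last vowel is 'o' add -ani; stems whose last vowel is 'i' insert -ol- after the first vowel.
So verofet → verofetesh.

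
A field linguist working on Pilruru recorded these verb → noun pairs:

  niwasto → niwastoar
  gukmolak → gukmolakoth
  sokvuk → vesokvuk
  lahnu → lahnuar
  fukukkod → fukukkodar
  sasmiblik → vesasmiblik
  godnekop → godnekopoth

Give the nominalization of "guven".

gukmolak and sasmiblik both end in -k yet inflect differently (gukmolakoth, vesasmiblik), so the final letter is not what conditions the rule; the first letter is.
"guven" begins with g-. The stems beginning with g- (gukmolak → gukmolakoth, godnekop → godnekopoth) add -oth.
So guven → guvenoth.

guvenoth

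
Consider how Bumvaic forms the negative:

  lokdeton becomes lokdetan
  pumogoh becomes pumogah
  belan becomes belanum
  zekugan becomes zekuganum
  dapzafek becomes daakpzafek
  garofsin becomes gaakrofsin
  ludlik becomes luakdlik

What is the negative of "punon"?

lokdeton and belan both end in -n yet inflect differently (lokdetan, belanum), so the final letter is not what conditions the rule; the last vowel is.
"punon" has last vowel 'o'. The stems whose last vowel is 'o' (lokdeton → lokdetan, pumogoh → pumogah) change the last vowel to 'a'.
The other patterns: stems whose last vowel is 'a' add -um; stems whose last vowel is 'e' or 'i' insert -ak- after the first vowel.
So punon → punan.

punan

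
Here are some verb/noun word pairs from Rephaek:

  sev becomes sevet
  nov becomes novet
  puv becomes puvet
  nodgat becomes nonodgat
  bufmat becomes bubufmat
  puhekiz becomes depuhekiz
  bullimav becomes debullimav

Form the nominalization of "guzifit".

sev and bullimav both end in -v yet inflect differently (sevet, debullimav), so the final letter is not what conditions the rule; the number of vowels is.
"guzifit" has 3 vowels. The stems with 3 vowels (puhekiz → depuhekiz, bullimav → debullimav) add the prefix de-.
The other patterns: stems with 1 vowel add -et; stems with 2 vowels repeat the first consonant+vowel as a prefix.
So guzifit → deguzifit.

deguzifit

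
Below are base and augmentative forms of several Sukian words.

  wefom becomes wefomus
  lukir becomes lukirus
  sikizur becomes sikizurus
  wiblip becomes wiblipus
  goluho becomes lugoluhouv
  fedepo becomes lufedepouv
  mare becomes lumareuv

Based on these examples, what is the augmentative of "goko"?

lugokouv

"goko" ends in a vowel. The stems ending in a vowel (goluho → lugoluhouv, fedepo → lufedepouv, mare → lumareuv) add lu- … -uv around the stem.
So goko → lugokouv.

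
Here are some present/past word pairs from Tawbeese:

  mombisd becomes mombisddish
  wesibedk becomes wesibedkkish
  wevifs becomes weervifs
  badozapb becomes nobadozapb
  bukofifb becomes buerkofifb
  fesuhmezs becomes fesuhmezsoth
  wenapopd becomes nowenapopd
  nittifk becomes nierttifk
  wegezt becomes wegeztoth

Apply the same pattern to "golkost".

fesuhmezs and wevifs both end in -s yet inflect differently (fesuhmezsoth, weervifs), so the final letter is not what conditions the rule; the second-to-last letter is.
"golkost" has second-to-last letter 's'. The one such stem in the data (mombisd → mombisddish) doubles the final consonant and adds -ish (as does wesibedk), so the same rule applies.
So golkost → golkosttish.

golkosttish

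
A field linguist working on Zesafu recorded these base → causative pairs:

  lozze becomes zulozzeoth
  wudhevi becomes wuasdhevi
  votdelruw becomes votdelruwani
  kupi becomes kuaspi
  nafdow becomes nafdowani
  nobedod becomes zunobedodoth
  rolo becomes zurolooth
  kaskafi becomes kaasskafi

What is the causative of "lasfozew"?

nafdow and nobedod both have last vowel 'o' yet inflect differently (nafdowani, zunobedodoth), so the last vowel is not what conditions the rule; the final letter is.
"lasfozew" ends in -w. The stems ending in -w (votdelruw → votdelruwani, nafdow → nafdowani) add -ani.
The other patterns: stems ending in -i insert -as- after the first vowel; stems ending in -d, -e or -o add zu- … -oth around the stem.
So lasfozew → lasfozewani.

lasfozewani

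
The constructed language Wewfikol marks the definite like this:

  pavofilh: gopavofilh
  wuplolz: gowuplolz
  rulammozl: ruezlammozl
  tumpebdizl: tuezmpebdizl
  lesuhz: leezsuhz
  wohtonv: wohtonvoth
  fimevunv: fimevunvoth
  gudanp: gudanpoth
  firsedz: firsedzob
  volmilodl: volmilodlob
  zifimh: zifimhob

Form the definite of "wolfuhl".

woezlfuhl

"wolfuhl" has second-to-last letter 'h'. The one such stem in the data (lesuhz → leezsuhz) inserts -ez- after the first vowel (as do rulammozl, tumpebdizl), so the same rule applies.
So wolfuhl → woezlfuhl.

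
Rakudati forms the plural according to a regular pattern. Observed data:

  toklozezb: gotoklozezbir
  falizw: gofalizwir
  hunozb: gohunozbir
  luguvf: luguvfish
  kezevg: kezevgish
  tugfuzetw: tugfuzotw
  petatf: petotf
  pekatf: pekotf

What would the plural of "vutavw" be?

vutavwish

"vutavw" has second-to-last letter 'v'. The stems whose second-to-last letter is 'v' (luguvf → luguvfish, kezevg → kezevgish) add -ish.
So vutavw → vutavwish.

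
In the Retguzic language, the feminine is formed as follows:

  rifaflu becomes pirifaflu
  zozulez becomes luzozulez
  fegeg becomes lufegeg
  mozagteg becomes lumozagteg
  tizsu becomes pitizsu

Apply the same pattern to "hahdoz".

"hahdoz" ends in a consonant. The stems ending in a consonant (fegeg → lufegeg, zozulez → luzozulez, mozagteg → lumozagteg) add the prefix lu-.
So hahdoz → luhahdoz.

luhahdoz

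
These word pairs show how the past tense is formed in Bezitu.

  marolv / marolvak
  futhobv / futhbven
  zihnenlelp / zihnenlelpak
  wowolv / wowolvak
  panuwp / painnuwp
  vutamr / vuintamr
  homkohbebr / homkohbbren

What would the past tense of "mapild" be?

mapildak

"mapild" has second-to-last letter 'l'. The stems whose second-to-last letter is 'l' (marolv → marolvak, wowolv → wowolvak, zihnenlelp → zihnenlelpak) add -ak.
So mapild → mapildak.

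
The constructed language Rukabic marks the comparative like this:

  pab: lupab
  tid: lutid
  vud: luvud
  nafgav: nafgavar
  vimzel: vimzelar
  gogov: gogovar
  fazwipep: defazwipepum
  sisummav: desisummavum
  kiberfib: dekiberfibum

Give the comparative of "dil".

"dil" has 1 vowel. The stems with 1 vowel (pab → lupab, tid → lutid, vud → luvud) add the prefix lu-.
So dil → ludil.

ludil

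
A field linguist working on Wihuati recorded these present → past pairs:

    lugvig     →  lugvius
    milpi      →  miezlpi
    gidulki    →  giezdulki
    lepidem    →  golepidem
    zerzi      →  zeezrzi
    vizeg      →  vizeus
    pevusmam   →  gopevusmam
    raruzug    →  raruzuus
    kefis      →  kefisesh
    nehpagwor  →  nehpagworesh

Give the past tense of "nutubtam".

gonutubtam

lugvig and milpi both have last vowel 'i' yet inflect differently (lugvius, miezlpi), so the last vowel is not what conditions the rule; the final letter is.
"nutubtam" ends in -m. The stems ending in -m (pevusmam → gopevusmam, lepidem → golepidem) add the prefix go-.
The other patterns: stems ending in -g drop the final letter and add -us; stems ending in -i insert -ez- after the first vowel; stems ending in -r or -s add -esh.
So nutubtam → gonutubtam.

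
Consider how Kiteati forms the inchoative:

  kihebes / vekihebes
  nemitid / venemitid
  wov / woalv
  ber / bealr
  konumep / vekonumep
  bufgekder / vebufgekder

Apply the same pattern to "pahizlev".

bufgekder and ber both end in -r yet inflect differently (vebufgekder, bealr), so the final letter is not what conditions the rule; the number of vowels is.
"pahizlev" has 3 vowels. The stems with 3 vowels (kihebes → vekihebes, nemitid → venemitid, bufgekder → vebufgekder) add the prefix ve-.
So pahizlev → vepahizlev.

vepahizlev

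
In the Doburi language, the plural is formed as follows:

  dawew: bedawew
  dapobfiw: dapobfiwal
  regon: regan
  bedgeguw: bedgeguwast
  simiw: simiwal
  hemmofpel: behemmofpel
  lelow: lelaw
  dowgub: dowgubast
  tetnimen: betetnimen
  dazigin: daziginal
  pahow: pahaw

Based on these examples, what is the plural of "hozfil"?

dawew and pahow both end in -w yet inflect differently (bedawew, pahaw), so the final letter is not what conditions the rule; the last vowel is.
"hozfil" has last vowel 'i'. The stems whose last vowel is 'i' (simiw → simiwal, dazigin → daziginal, dapobfiw → dapobfiwal) add -al.
The other patterns: stems whose last vowel is 'e' add the prefix be-; stems whose last vowel is 'o' change the last vowel to 'a'; stems whose last vowel is 'u' add -ast.
So hozfil → hozfilal.

hozfilal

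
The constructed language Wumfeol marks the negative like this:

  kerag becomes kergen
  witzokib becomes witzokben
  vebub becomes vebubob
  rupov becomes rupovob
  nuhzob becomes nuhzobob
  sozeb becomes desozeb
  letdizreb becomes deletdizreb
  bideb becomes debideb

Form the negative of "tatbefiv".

tatbefven

"tatbefiv" has last vowel 'i'. The one such stem in the data (witzokib → witzokben) deletes the last vowel and adds -en (as does kerag), so the same rule applies.
So tatbefiv → tatbefven.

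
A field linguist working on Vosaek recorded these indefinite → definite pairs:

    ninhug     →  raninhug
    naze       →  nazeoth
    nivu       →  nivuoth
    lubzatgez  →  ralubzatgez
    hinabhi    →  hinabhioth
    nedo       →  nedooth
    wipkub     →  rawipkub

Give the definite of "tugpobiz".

ratugpobiz

nivu and wipkub both have last vowel 'u' yet inflect differently (nivuoth, rawipkub), so the last vowel is not what conditions the rule; whether the stem ends in a vowel or a consonant is.
"tugpobiz" ends in a consonant. The stems ending in a consonant (wipkub → rawipkub, ninhug → raninhug, lubzatgez → ralubzatgez) add the prefix ra-.
The other pattern: stems ending in a vowel add -oth.
So tugpobiz → ratugpobiz.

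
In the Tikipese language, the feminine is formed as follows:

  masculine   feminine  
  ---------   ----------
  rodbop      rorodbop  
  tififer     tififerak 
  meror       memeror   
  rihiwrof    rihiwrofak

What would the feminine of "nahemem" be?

"nahemem" has 3 vowels. The stems with 3 vowels (tififer → tififerak, rihiwrof → rihiwrofak) add -ak.
So nahemem → nahememak.

nahememak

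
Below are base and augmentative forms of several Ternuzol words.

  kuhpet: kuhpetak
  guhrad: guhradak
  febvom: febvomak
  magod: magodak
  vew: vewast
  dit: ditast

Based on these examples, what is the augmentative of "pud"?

pudast

kuhpet and dit both end in -t yet inflect differently (kuhpetak, ditast), so the final letter is not what conditions the rule; the number of vowels is.
"pud" has 1 vowel. The stems with 1 vowel (vew → vewast, dit → ditast) add -ast.
So pud → pudast.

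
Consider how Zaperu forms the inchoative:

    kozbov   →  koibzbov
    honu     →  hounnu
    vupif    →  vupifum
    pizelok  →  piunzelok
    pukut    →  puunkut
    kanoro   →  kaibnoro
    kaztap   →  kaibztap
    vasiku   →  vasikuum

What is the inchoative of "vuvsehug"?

vasiku and honu both end in -u yet inflect differently (vasikuum, hounnu), so the final letter is not what conditions the rule; the first letter is.
"vuvsehug" begins with v-. The stems beginning with v- (vupif → vupifum, vasiku → vasikuum) add -um.
So vuvsehug → vuvsehugum.

vuvsehugum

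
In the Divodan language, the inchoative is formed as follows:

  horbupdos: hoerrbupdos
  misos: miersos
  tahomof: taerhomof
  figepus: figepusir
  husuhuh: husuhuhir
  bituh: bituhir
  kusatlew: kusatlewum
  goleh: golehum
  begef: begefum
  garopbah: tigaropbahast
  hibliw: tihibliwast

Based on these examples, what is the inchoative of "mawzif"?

"mawzif" has last vowel 'i'. The one such stem in the data (hibliw → tihibliwast) adds ti- … -ast around the stem, so the same rule applies.
The other patterns: stems whose last vowel is 'o' insert -er- after the first vowel; stems whose last vowel is 'u' add -ir; stems whose last vowel is 'e' add -um.
So mawzif → timawzifast.

timawzifast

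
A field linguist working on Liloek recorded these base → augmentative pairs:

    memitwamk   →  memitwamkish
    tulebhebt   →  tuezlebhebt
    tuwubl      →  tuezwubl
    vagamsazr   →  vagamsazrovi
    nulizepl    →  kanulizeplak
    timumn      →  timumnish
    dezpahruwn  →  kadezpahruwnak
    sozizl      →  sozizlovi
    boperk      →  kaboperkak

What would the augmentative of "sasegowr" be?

kasasegowrak

tuwubl and sozizl both end in -l yet inflect differently (tuezwubl, sozizlovi), so the final letter is not what conditions the rule; the second-to-last letter is.
"sasegowr" has second-to-last letter 'w'. The one such stem in the data (dezpahruwn → kadezpahruwnak) adds ka- … -ak around the stem, so the same rule applies.
So sasegowr → kasasegowrak.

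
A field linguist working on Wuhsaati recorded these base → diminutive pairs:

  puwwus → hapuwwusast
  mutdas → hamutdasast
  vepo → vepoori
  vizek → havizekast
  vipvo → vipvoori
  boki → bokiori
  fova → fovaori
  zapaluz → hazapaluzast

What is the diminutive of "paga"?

fova and mutdas both have last vowel 'a' yet inflect differently (fovaori, hamutdasast), so the last vowel is not what conditions the rule; whether the stem ends in a vowel or a consonant is.
"paga" ends in a vowel. The stems ending in a vowel (fova → fovaori, vepo → vepoori, vipvo → vipvoori) add -ori.
So paga → pagaori.

pagaori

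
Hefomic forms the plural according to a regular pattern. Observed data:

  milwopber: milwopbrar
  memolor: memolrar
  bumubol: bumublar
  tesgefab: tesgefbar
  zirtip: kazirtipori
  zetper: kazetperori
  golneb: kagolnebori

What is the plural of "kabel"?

kakabelori

milwopber and zetper both end in -r yet inflect differently (milwopbrar, kazetperori), so the final letter is not what conditions the rule; the number of vowels is.
"kabel" has 2 vowels. The stems with 2 vowels (zirtip → kazirtipori, zetper → kazetperori, golneb → kagolnebori) add ka- … -ori around the stem.
So kabel → kakabelori.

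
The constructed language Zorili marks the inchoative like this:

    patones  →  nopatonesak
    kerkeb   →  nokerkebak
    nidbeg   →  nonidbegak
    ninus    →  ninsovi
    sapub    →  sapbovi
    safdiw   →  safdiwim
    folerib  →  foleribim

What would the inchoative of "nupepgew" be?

patones and ninus both end in -s yet inflect differently (nopatonesak, ninsovi), so the final letter is not what conditions the rule; the last vowel is.
"nupepgew" has last vowel 'e'. The stems whose last vowel is 'e' (patones → nopatonesak, kerkeb → nokerkebak, nidbeg → nonidbegak) add no- … -ak around the stem.
So nupepgew → nonupepgewak.

nonupepgewak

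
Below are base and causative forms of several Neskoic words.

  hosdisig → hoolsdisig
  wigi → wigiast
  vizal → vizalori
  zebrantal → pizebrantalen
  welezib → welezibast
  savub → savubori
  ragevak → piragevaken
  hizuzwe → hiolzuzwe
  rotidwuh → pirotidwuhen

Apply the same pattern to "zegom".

pizegomen

zebrantal and vizal both end in -l yet inflect differently (pizebrantalen, vizalori), so the final letter is not what conditions the rule; the first letter is.
"zegom" begins with z-. The one such stem in the data (zebrantal → pizebrantalen) adds pi- … -en around the stem, so the same rule applies.
So zegom → pizegomen.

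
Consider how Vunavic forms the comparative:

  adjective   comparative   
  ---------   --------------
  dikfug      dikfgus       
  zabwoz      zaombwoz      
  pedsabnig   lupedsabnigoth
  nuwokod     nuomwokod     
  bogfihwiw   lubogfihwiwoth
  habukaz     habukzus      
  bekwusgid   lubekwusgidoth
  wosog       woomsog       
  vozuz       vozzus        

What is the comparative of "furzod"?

fuomrzod

nuwokod and bekwusgid both end in -d yet inflect differently (nuomwokod, lubekwusgidoth), so the final letter is not what conditions the rule; the last vowel is.
"furzod" has last vowel 'o'. The stems whose last vowel is 'o' (wosog → woomsog, nuwokod → nuomwokod, zabwoz → zaombwoz) insert -om- after the first vowel.
The other patterns: stems whose last vowel is 'i' add lu- … -oth around the stem; stems whose last vowel is 'a' or 'u' delete the last vowel and add -us.
So furzod → fuomrzod.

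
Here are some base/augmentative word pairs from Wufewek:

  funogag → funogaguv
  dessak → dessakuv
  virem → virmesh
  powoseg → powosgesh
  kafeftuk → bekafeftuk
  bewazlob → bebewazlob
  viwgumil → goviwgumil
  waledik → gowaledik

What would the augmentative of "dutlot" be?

funogag and powoseg both end in -g yet inflect differently (funogaguv, powosgesh), so the final letter is not what conditions the rule; the last vowel is.
"dutlot" has last vowel 'o'. The one such stem in the data (bewazlob → bebewazlob) adds the prefix be-, so the same rule applies.
The other patterns: stems whose last vowel is 'a' add -uv; stems whose last vowel is 'e' delete the last vowel and add -esh; stems whose last vowel is 'i' add the prefix go-.
So dutlot → bedutlot.

bedutlot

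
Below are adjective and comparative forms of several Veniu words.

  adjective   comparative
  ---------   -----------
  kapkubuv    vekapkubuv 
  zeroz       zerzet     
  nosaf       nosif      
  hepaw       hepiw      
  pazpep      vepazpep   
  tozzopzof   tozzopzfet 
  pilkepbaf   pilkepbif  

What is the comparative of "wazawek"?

tozzopzof and nosaf both end in -f yet inflect differently (tozzopzfet, nosif), so the final letter is not what conditions the rule; the last vowel is.
"wazawek" has last vowel 'e'. The one such stem in the data (pazpep → vepazpep) adds the prefix ve-, so the same rule applies.
So wazawek → vewazawek.

vewazawek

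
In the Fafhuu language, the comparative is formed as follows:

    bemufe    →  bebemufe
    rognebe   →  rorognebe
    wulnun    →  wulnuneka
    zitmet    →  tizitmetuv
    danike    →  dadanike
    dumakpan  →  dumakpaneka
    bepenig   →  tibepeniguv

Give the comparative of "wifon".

wifoneka

rognebe and zitmet both have last vowel 'e' yet inflect differently (rorognebe, tizitmetuv), so the last vowel is not what conditions the rule; the final letter is.
"wifon" ends in -n. The stems ending in -n (wulnun → wulnuneka, dumakpan → dumakpaneka) add -eka.
The other patterns: stems ending in -e repeat the first consonant+vowel as a prefix; stems ending in -g or -t add ti- … -uv around the stem.
So wifon → wifoneka.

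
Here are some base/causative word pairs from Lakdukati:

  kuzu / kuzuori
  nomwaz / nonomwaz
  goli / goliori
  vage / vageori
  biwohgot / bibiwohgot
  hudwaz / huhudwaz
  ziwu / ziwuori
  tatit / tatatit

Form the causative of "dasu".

dasuori

"dasu" ends in a vowel. The stems ending in a vowel (kuzu → kuzuori, vage → vageori, goli → goliori) add -ori.
So dasu → dasuori.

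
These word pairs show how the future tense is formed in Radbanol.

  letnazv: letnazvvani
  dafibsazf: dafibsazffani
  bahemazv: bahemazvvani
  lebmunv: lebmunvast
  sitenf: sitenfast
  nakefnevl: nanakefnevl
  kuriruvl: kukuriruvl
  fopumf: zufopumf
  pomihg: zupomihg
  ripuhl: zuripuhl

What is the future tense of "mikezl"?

mikezllani

letnazv and lebmunv both end in -v yet inflect differently (letnazvvani, lebmunvast), so the final letter is not what conditions the rule; the second-to-last letter is.
"mikezl" has second-to-last letter 'z'. The stems whose second-to-last letter is 'z' (letnazv → letnazvvani, dafibsazf → dafibsazffani, bahemazv → bahemazvvani) double the final consonant and add -ani.
The other patterns: stems whose second-to-last letter is 'n' add -ast; stems whose second-to-last letter is 'v' repeat the first consonant+vowel as a prefix; stems whose second-to-last letter is 'h' or 'm' add the prefix zu-.
So mikezl → mikezllani.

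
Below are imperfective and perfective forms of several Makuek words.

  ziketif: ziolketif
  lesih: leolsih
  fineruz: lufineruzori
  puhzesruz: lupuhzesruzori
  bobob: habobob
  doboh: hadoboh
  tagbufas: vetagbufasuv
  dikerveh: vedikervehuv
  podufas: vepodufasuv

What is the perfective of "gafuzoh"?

hagafuzoh

lesih and doboh both end in -h yet inflect differently (leolsih, hadoboh), so the final letter is not what conditions the rule; the last vowel is.
"gafuzoh" has last vowel 'o'. The stems whose last vowel is 'o' (bobob → habobob, doboh → hadoboh) add the prefix ha-.
The other patterns: stems whose last vowel is 'i' insert -ol- after the first vowel; stems whose last vowel is 'u' add lu- … -ori around the stem; stems whose last vowel is 'a' or 'e' add ve- … -uv around the stem.
So gafuzoh → hagafuzoh.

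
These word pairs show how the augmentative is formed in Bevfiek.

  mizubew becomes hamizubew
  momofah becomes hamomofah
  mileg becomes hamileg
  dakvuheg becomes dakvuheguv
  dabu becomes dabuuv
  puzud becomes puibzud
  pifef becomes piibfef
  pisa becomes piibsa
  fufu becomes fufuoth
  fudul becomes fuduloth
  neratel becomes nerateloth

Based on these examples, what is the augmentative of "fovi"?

"fovi" begins with f-. The stems beginning with f- (fufu → fufuoth, fudul → fuduloth) add -oth.
The other patterns: stems beginning with m- add the prefix ha-; stems beginning with d- add -uv; stems beginning with p- insert -ib- after the first vowel.
So fovi → fovioth.

fovioth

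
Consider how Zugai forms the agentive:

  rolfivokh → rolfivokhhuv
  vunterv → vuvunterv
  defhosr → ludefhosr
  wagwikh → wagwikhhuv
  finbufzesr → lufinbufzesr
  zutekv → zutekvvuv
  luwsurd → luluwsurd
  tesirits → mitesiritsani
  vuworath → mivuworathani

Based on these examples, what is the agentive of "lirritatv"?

milirritatvani

"lirritatv" has second-to-last letter 't'. The stems whose second-to-last letter is 't' (tesirits → mitesiritsani, vuworath → mivuworathani) add mi- … -ani around the stem.
The other patterns: stems whose second-to-last letter is 's' add the prefix lu-; stems whose second-to-last letter is 'k' double the final consonant and add -uv; stems whose second-to-last letter is 'r' repeat the first consonant+vowel as a prefix.
So lirritatv → milirritatvani.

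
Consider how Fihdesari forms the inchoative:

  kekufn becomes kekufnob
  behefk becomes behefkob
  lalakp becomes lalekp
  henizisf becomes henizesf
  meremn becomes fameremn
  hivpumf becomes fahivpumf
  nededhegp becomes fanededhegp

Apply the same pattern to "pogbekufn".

pogbekufnob

"pogbekufn" has second-to-last letter 'f'. The stems whose second-to-last letter is 'f' (kekufn → kekufnob, behefk → behefkob) add -ob.
The other patterns: stems whose second-to-last letter is 'k' or 's' change the last vowel to 'e'; stems whose second-to-last letter is 'g' or 'm' add the prefix fa-.
So pogbekufn → pogbekufnob.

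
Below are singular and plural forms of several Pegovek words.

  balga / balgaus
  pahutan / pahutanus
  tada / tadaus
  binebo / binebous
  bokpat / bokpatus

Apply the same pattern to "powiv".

powivus

Every pair shown (balga → balgaus, pahutan → pahutanus, tada → tadaus, …) follows the same rule: add -us.
So powiv → powivus.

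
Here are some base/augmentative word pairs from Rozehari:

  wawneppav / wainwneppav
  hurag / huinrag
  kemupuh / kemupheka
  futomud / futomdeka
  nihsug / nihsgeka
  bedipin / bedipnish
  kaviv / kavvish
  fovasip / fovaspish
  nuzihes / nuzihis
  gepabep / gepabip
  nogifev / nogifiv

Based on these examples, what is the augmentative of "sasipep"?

hurag and nihsug both end in -g yet inflect differently (huinrag, nihsgeka), so the final letter is not what conditions the rule; the last vowel is.
"sasipep" has last vowel 'e'. The stems whose last vowel is 'e' (nuzihes → nuzihis, gepabep → gepabip, nogifev → nogifiv) change the last vowel to 'i'.
The other patterns: stems whose last vowel is 'a' insert -in- after the first vowel; stems whose last vowel is 'u' delete the last vowel and add -eka; stems whose last vowel is 'i' delete the last vowel and add -ish.
So sasipep → sasipip.

sasipip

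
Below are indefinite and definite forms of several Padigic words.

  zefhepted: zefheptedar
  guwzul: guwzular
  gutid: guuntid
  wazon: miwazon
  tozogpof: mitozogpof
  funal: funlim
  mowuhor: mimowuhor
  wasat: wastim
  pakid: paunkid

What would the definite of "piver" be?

"piver" has last vowel 'e'. The one such stem in the data (zefhepted → zefheptedar) adds -ar, so the same rule applies.
So piver → piverar.

piverar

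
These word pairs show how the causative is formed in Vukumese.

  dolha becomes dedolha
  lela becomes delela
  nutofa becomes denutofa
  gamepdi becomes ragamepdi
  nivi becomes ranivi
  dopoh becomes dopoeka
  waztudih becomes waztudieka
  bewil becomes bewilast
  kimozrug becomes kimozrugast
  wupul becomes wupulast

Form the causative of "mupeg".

gamepdi and waztudih both have last vowel 'i' yet inflect differently (ragamepdi, waztudieka), so the last vowel is not what conditions the rule; the final letter is.
"mupeg" ends in -g. The one such stem in the data (kimozrug → kimozrugast) adds -ast, so the same rule applies.
So mupeg → mupegast.

mupegast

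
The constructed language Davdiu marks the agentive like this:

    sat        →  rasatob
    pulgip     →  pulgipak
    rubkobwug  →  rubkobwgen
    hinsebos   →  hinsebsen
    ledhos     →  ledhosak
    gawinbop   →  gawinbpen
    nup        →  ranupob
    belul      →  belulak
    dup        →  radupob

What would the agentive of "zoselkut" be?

zoselkten

dup and pulgip both end in -p yet inflect differently (radupob, pulgipak), so the final letter is not what conditions the rule; the number of vowels is.
"zoselkut" has 3 vowels. The stems with 3 vowels (rubkobwug → rubkobwgen, hinsebos → hinsebsen, gawinbop → gawinbpen) delete the last vowel and add -en.
So zoselkut → zoselkten.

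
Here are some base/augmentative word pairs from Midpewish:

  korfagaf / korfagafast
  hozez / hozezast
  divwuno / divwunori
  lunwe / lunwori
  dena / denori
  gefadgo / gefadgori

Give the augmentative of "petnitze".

petnitzori

hozez and lunwe both have last vowel 'e' yet inflect differently (hozezast, lunwori), so the last vowel is not what conditions the rule; whether the stem ends in a vowel or a consonant is.
"petnitze" ends in a vowel. The stems ending in a vowel (divwuno → divwunori, lunwe → lunwori, dena → denori) drop the final letter and add -ori.
The other pattern: stems ending in a consonant add -ast.
So petnitze → petnitzori.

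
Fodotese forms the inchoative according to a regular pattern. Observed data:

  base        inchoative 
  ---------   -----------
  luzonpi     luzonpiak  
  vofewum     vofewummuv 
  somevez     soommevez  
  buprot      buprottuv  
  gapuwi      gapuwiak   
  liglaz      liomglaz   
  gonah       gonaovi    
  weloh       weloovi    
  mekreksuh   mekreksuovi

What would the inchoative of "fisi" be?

gonah and liglaz both have last vowel 'a' yet inflect differently (gonaovi, liomglaz), so the last vowel is not what conditions the rule; the final letter is.
"fisi" ends in -i. The stems ending in -i (gapuwi → gapuwiak, luzonpi → luzonpiak) add -ak.
The other patterns: stems ending in -h drop the final letter and add -ovi; stems ending in -z insert -om- after the first vowel; stems ending in -m or -t double the final consonant and add -uv.
So fisi → fisiak.

fisiak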